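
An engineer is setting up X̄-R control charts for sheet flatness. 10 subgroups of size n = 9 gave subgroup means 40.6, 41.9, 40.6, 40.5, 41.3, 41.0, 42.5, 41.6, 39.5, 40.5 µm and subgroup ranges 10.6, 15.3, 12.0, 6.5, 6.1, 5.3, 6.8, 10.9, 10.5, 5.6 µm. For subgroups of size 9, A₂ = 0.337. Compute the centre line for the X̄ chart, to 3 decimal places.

41.000

X̄̄ = (40.6 + 41.9 + 40.6 + 40.5 + 41.3 + 41.0 + 42.5 + 41.6 + 39.5 + 40.5) / 10 = 410.0000 / 10 = 41.0000
CL = X̄̄ = 41.0000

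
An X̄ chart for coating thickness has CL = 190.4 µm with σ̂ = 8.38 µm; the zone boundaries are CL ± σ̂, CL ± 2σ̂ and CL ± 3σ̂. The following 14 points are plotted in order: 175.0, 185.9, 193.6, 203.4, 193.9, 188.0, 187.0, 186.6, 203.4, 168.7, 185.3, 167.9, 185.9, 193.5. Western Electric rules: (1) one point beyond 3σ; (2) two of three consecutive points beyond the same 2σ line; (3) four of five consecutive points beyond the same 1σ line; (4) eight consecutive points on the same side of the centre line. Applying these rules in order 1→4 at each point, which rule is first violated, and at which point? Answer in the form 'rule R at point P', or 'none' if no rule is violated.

rule 2 at point 12

Zone of each point (C = within 1σ̂, B = 1σ̂–2σ̂, A = 2σ̂–3σ̂, * = beyond 3σ̂; sign = side of CL): 1:-B, 2:-C, 3:+C, 4:+B, 5:+C, 6:-C, 7:-C, 8:-C, 9:+B, 10:-A, 11:-C, 12:-A, 13:-C, 14:+C
Rule 2 (two of three consecutive points beyond the same 2σ limit) is satisfied at point 12.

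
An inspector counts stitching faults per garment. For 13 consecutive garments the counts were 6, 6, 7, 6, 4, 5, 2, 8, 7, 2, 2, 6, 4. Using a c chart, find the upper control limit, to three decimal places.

11.708

c̄ = (6 + 6 + 7 + 6 + 4 + 5 + 2 + 8 + 7 + 2 + 2 + 6 + 4) / 13 = 65 / 13 = 5.0000
UCL = c̄ + 3√c̄ = 5.0000 + 3 × √5.0000 = 5.0000 + 3 × 2.2361 = 11.7082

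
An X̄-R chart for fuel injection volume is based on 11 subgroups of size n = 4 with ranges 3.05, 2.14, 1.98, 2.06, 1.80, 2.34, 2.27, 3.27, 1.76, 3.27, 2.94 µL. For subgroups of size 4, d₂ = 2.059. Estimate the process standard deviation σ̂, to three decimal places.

R̄ = (3.05 + 2.14 + 1.98 + 2.06 + 1.80 + 2.34 + 2.27 + 3.27 + 1.76 + 3.27 + 2.94) / 11 = 2.4436
σ̂ = R̄ / d₂ = 2.4436 / 2.059 = 1.1868

1.187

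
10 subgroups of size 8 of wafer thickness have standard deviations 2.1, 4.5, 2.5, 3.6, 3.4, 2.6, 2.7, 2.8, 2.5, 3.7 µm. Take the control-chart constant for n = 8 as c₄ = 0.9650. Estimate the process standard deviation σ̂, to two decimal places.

3.15

s̄ = (2.1 + 4.5 + 2.5 + 3.6 + 3.4 + 2.6 + 2.7 + 2.8 + 2.5 + 3.7) / 10 = 3.0400
σ̂ = s̄ / c₄ = 3.0400 / 0.9650 = 3.1503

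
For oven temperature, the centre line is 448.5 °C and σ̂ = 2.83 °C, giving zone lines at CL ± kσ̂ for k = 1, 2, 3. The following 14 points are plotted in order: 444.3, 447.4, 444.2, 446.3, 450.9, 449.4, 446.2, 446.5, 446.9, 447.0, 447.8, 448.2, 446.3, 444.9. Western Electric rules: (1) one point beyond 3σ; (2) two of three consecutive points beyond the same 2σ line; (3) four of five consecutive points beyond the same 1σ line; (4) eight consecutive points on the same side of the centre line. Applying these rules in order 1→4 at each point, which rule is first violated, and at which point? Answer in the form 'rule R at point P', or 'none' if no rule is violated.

Zone of each point (C = within 1σ̂, B = 1σ̂–2σ̂, A = 2σ̂–3σ̂, * = beyond 3σ̂; sign = side of CL): 1:-B, 2:-C, 3:-B, 4:-C, 5:+C, 6:+C, 7:-C, 8:-C, 9:-C, 10:-C, 11:-C, 12:-C, 13:-C, 14:-B
Rule 4 (eight consecutive points on the same side of the centre line) is satisfied at point 14.

rule 4 at point 14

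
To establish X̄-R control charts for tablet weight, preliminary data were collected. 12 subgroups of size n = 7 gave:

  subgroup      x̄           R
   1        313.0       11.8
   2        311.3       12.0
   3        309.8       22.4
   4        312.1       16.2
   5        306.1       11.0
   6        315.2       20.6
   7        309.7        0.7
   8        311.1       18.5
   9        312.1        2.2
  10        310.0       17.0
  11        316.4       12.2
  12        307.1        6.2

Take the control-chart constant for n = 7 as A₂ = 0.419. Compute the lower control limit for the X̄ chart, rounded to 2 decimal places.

X̄̄ = (313.0 + 311.3 + 309.8 + 312.1 + 306.1 + 315.2 + 309.7 + 311.1 + 312.1 + 310.0 + 316.4 + 307.1) / 12 = 3733.9000 / 12 = 311.1583
R̄ = (11.8 + 12.0 + 22.4 + 16.2 + 11.0 + 20.6 + 0.7 + 18.5 + 2.2 + 17.0 + 12.2 + 6.2) / 12 = 150.8000 / 12 = 12.5667
LCL = X̄̄ − A₂·R̄ = 311.1583 − 0.419 × 12.5667 = 305.8929

305.89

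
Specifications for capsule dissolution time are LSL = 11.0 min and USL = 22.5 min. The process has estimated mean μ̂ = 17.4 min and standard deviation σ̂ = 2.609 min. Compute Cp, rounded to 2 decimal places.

Cp = (USL − LSL) / (6σ̂) = (22.5 − 11.0) / (6 × 2.609) = 11.5000 / 15.6540 = 0.7346

0.73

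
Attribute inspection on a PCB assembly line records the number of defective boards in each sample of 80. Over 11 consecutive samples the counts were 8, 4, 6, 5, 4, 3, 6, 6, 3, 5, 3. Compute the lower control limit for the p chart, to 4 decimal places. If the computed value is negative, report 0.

0.0000

p̄ = Σdᵢ / (k·n) = 53 / (11 × 80) = 0.06023
LCL = p̄ − 3·√(p̄(1−p̄)/n) = 0.06023 − 3 × 0.02660 = -0.01957 → 0 (negative, so LCL = 0)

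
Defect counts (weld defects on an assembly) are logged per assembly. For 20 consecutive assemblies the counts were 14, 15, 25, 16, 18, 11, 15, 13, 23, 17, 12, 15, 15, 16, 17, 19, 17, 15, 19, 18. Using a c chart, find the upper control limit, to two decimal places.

28.69

c̄ = (14 + 15 + 25 + 16 + 18 + 11 + 15 + 13 + 23 + 17 + 12 + 15 + 15 + 16 + 17 + 19 + 17 + 15 + 19 + 18) / 20 = 330 / 20 = 16.5000
UCL = c̄ + 3√c̄ = 16.5000 + 3 × √16.5000 = 16.5000 + 3 × 4.0620 = 28.6861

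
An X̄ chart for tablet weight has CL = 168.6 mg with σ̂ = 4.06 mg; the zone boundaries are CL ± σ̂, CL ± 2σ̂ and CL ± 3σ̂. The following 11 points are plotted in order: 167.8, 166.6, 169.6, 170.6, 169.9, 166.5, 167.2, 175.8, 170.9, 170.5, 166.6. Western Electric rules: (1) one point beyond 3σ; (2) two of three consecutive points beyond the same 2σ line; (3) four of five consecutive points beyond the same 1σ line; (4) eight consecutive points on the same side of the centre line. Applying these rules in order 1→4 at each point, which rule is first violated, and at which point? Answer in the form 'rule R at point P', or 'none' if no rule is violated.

Zone of each point (C = within 1σ̂, B = 1σ̂–2σ̂, A = 2σ̂–3σ̂, * = beyond 3σ̂; sign = side of CL): 1:-C, 2:-C, 3:+C, 4:+C, 5:+C, 6:-C, 7:-C, 8:+B, 9:+C, 10:+C, 11:-C
No rule fires across all 11 points.

none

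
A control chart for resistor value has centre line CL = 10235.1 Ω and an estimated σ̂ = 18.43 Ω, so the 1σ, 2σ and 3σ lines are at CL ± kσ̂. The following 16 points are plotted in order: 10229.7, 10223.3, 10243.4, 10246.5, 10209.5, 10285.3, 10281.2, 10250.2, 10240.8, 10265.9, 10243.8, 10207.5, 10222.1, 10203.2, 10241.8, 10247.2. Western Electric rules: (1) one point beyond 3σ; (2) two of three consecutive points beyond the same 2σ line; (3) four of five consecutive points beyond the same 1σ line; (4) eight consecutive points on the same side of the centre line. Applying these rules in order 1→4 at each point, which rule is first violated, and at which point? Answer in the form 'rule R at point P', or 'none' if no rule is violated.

rule 2 at point 7

Zone of each point (C = within 1σ̂, B = 1σ̂–2σ̂, A = 2σ̂–3σ̂, * = beyond 3σ̂; sign = side of CL): 1:-C, 2:-C, 3:+C, 4:+C, 5:-B, 6:+A, 7:+A, 8:+C, 9:+C, 10:+B, 11:+C, 12:-B, 13:-C, 14:-B, 15:+C, 16:+C
Rule 2 (two of three consecutive points beyond the same 2σ limit) is satisfied at point 7.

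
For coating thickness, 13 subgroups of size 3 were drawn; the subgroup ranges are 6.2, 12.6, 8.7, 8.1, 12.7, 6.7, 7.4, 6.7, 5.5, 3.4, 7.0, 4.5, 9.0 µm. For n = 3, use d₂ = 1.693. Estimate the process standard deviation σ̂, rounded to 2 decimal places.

4.48

R̄ = (6.2 + 12.6 + 8.7 + 8.1 + 12.7 + 6.7 + 7.4 + 6.7 + 5.5 + 3.4 + 7.0 + 4.5 + 9.0) / 13 = 7.5769
σ̂ = R̄ / d₂ = 7.5769 / 1.693 = 4.4754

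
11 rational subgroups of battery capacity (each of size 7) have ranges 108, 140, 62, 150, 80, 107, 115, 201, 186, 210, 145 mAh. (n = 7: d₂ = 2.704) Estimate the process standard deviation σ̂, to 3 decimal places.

50.565

R̄ = (108 + 140 + 62 + 150 + 80 + 107 + 115 + 201 + 186 + 210 + 145) / 11 = 136.7273
σ̂ = R̄ / d₂ = 136.7273 / 2.704 = 50.5648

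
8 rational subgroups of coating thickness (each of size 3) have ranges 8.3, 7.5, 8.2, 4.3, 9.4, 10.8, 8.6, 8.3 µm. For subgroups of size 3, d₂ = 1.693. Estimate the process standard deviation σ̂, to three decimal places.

R̄ = (8.3 + 7.5 + 8.2 + 4.3 + 9.4 + 10.8 + 8.6 + 8.3) / 8 = 8.1750
σ̂ = R̄ / d₂ = 8.1750 / 1.693 = 4.8287

4.829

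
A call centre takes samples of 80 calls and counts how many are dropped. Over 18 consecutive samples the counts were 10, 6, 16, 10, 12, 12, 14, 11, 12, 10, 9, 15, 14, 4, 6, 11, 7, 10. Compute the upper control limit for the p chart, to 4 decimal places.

p̄ = Σdᵢ / (k·n) = 189 / (18 × 80) = 0.13125
UCL = p̄ + 3·√(p̄(1−p̄)/n) = 0.13125 + 3 × √(0.13125×0.86875/80) = 0.13125 + 3 × 0.03775 = 0.24451

0.2445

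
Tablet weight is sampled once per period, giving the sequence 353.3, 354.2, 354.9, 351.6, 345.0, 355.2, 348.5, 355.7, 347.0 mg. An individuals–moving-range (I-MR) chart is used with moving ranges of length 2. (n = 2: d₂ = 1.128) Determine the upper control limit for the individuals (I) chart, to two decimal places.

X̄ = (353.3 + 354.2 + 354.9 + 351.6 + 345.0 + 355.2 + 348.5 + 355.7 + 347.0) / 9 = 351.7111
Moving ranges: 0.9, 0.7, 3.3, 6.6, 10.2, 6.7, 7.2, 8.7; M̄R̄ = 44.3000 / 8 = 5.5375
UCL = X̄ + 3·M̄R̄/d₂ = 351.7111 + 3 × 5.5375 / 1.128 = 366.4385

366.44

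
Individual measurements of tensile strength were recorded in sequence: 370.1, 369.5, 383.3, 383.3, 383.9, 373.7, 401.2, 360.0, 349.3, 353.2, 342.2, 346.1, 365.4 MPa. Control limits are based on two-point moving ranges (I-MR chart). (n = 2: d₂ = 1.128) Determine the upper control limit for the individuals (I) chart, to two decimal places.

399.41

X̄ = (370.1 + 369.5 + 383.3 + 383.3 + 383.9 + 373.7 + 401.2 + 360.0 + 349.3 + 353.2 + 342.2 + 346.1 + 365.4) / 13 = 367.7846
Moving ranges: 0.6, 13.8, 0.0, 0.6, 10.2, 27.5, 41.2, 10.7, 3.9, 11.0, 3.9, 19.3; M̄R̄ = 142.7000 / 12 = 11.8917
UCL = X̄ + 3·M̄R̄/d₂ = 367.7846 + 3 × 11.8917 / 1.128 = 399.4114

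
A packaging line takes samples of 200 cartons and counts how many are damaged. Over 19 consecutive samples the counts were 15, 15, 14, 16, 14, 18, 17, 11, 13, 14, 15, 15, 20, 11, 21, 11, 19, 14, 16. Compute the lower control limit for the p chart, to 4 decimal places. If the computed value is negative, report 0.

0.0198

p̄ = Σdᵢ / (k·n) = 289 / (19 × 200) = 0.07605
LCL = p̄ − 3·√(p̄(1−p̄)/n) = 0.07605 − 3 × 0.01874 = 0.01982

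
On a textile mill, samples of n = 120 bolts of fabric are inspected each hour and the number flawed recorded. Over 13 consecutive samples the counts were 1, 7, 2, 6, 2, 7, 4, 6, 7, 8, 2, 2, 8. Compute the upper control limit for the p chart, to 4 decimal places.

p̄ = Σdᵢ / (k·n) = 62 / (13 × 120) = 0.03974
UCL = p̄ + 3·√(p̄(1−p̄)/n) = 0.03974 + 3 × √(0.03974×0.96026/120) = 0.03974 + 3 × 0.01783 = 0.09324

0.0932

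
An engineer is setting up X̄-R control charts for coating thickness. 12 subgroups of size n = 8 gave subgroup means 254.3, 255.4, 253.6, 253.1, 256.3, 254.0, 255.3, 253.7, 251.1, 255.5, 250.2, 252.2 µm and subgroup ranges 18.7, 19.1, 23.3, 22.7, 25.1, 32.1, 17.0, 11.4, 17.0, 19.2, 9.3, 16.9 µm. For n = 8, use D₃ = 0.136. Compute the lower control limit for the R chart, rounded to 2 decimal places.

2.63

R̄ = (18.7 + 19.1 + 23.3 + 22.7 + 25.1 + 32.1 + 17.0 + 11.4 + 17.0 + 19.2 + 9.3 + 16.9) / 12 = 231.8000 / 12 = 19.3167
LCL_R = D₃·R̄ = 0.136 × 19.3167 = 2.6271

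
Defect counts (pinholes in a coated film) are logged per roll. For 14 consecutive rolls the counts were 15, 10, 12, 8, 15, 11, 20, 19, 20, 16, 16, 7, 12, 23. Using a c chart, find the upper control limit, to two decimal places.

26.02

c̄ = (15 + 10 + 12 + 8 + 15 + 11 + 20 + 19 + 20 + 16 + 16 + 7 + 12 + 23) / 14 = 204 / 14 = 14.5714
UCL = c̄ + 3√c̄ = 14.5714 + 3 × √14.5714 = 14.5714 + 3 × 3.8173 = 26.0232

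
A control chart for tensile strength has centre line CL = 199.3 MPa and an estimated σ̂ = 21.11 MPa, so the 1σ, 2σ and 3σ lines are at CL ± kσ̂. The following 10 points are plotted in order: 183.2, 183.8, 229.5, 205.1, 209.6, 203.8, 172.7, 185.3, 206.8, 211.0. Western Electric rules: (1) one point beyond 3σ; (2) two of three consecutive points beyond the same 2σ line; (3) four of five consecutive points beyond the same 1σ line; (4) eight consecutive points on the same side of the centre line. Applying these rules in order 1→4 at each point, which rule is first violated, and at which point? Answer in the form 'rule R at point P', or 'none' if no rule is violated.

Zone of each point (C = within 1σ̂, B = 1σ̂–2σ̂, A = 2σ̂–3σ̂, * = beyond 3σ̂; sign = side of CL): 1:-C, 2:-C, 3:+B, 4:+C, 5:+C, 6:+C, 7:-B, 8:-C, 9:+C, 10:+C
No rule fires across all 10 points.

none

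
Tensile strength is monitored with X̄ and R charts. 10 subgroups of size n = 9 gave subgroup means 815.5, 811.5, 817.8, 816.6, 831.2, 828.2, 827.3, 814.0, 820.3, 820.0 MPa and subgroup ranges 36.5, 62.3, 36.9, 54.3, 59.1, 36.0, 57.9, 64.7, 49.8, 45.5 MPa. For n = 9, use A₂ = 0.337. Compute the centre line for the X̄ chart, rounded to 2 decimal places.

820.24

X̄̄ = (815.5 + 811.5 + 817.8 + 816.6 + 831.2 + 828.2 + 827.3 + 814.0 + 820.3 + 820.0) / 10 = 8202.4000 / 10 = 820.2400
CL = X̄̄ = 820.2400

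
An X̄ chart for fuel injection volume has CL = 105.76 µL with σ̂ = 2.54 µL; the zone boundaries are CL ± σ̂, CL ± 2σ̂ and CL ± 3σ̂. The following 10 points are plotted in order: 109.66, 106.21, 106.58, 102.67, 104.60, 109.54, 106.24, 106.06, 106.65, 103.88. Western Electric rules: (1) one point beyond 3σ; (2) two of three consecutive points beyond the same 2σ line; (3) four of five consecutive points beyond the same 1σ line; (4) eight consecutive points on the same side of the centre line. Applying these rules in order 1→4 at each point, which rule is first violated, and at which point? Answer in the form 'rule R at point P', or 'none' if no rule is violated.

Zone of each point (C = within 1σ̂, B = 1σ̂–2σ̂, A = 2σ̂–3σ̂, * = beyond 3σ̂; sign = side of CL): 1:+B, 2:+C, 3:+C, 4:-B, 5:-C, 6:+B, 7:+C, 8:+C, 9:+C, 10:-C
No rule fires across all 10 points.

none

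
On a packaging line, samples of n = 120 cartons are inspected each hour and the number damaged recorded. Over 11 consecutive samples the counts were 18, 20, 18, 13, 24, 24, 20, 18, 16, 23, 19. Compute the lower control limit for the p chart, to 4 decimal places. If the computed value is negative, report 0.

p̄ = Σdᵢ / (k·n) = 213 / (11 × 120) = 0.16136
LCL = p̄ − 3·√(p̄(1−p̄)/n) = 0.16136 − 3 × 0.03358 = 0.06062

0.0606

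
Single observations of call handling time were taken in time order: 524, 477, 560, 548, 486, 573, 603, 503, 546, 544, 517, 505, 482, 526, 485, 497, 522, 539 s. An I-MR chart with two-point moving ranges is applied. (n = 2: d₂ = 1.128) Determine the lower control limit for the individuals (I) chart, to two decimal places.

419.93

X̄ = (524 + 477 + 560 + 548 + 486 + 573 + 603 + 503 + 546 + 544 + 517 + 505 + 482 + 526 + 485 + 497 + 522 + 539) / 18 = 524.2778
Moving ranges: 47, 83, 12, 62, 87, 30, 100, 43, 2, 27, 12, 23, 44, 41, 12, 25, 17; M̄R̄ = 667.0000 / 17 = 39.2353
LCL = X̄ − 3·M̄R̄/d₂ = 524.2778 − 3 × 39.2353 / 1.128 = 419.9286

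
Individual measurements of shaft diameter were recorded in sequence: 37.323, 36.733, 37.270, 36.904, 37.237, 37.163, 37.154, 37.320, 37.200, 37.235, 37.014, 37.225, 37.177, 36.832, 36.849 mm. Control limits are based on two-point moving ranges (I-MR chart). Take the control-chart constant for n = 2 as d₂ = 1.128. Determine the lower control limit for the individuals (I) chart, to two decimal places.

X̄ = (37.323 + 36.733 + 37.270 + 36.904 + 37.237 + 37.163 + 37.154 + 37.320 + 37.200 + 37.235 + 37.014 + 37.225 + 37.177 + 36.832 + 36.849) / 15 = 37.1091
Moving ranges: 0.590, 0.537, 0.366, 0.333, 0.074, 0.009, 0.166, 0.120, 0.035, 0.221, 0.211, 0.048, 0.345, 0.017; M̄R̄ = 3.0720 / 14 = 0.2194
LCL = X̄ − 3·M̄R̄/d₂ = 37.1091 − 3 × 0.2194 / 1.128 = 36.5255

36.53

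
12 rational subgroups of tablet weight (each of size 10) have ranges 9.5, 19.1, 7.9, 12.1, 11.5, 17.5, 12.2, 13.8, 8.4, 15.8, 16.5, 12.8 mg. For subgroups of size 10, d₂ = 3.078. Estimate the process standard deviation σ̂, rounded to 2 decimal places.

R̄ = (9.5 + 19.1 + 7.9 + 12.1 + 11.5 + 17.5 + 12.2 + 13.8 + 8.4 + 15.8 + 16.5 + 12.8) / 12 = 13.0917
σ̂ = R̄ / d₂ = 13.0917 / 3.078 = 4.2533

4.25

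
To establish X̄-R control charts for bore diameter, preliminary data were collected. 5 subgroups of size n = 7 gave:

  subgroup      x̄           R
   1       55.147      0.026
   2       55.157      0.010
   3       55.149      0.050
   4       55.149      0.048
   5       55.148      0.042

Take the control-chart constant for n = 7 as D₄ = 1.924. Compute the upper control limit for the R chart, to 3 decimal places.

0.068

R̄ = (0.026 + 0.010 + 0.050 + 0.048 + 0.042) / 5 = 0.1760 / 5 = 0.0352
UCL_R = D₄·R̄ = 1.924 × 0.0352 = 0.0677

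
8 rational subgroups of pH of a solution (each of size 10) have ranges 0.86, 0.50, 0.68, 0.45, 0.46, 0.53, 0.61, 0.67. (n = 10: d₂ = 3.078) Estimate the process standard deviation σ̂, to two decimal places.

0.19

R̄ = (0.86 + 0.50 + 0.68 + 0.45 + 0.46 + 0.53 + 0.61 + 0.67) / 8 = 0.5950
σ̂ = R̄ / d₂ = 0.5950 / 3.078 = 0.1933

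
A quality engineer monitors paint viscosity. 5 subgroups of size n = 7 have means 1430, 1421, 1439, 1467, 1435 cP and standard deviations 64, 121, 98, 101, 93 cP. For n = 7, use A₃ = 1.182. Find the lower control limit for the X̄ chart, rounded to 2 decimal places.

X̄̄ = (1430 + 1421 + 1439 + 1467 + 1435) / 5 = 1438.4000
s̄ = (64 + 121 + 98 + 101 + 93) / 5 = 95.4000
LCL = X̄̄ − A₃·s̄ = 1438.4000 − 1.182 × 95.4000 = 1325.6372

1325.64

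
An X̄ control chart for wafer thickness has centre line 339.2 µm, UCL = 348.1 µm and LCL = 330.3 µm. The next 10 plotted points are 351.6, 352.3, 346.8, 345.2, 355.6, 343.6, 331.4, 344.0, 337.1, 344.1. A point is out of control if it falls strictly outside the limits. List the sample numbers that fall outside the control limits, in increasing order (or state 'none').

1, 2, 5

Compare each point to [330.3, 348.1]: sample 1 = 351.6 > UCL; sample 2 = 352.3 > UCL; sample 5 = 355.6 > UCL.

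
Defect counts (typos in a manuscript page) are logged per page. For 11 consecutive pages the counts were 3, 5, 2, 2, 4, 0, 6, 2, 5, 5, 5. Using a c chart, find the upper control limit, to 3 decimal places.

c̄ = (3 + 5 + 2 + 2 + 4 + 0 + 6 + 2 + 5 + 5 + 5) / 11 = 39 / 11 = 3.5455
UCL = c̄ + 3√c̄ = 3.5455 + 3 × √3.5455 = 3.5455 + 3 × 1.8829 = 9.1943

9.194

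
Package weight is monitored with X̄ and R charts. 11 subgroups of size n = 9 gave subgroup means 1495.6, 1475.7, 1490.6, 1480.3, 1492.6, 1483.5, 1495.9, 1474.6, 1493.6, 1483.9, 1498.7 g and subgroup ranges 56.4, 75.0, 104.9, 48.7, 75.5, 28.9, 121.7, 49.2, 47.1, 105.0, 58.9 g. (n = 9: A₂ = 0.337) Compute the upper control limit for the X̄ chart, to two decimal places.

X̄̄ = (1495.6 + 1475.7 + 1490.6 + 1480.3 + 1492.6 + 1483.5 + 1495.9 + 1474.6 + 1493.6 + 1483.9 + 1498.7) / 11 = 16365.0000 / 11 = 1487.7273
R̄ = (56.4 + 75.0 + 104.9 + 48.7 + 75.5 + 28.9 + 121.7 + 49.2 + 47.1 + 105.0 + 58.9) / 11 = 771.3000 / 11 = 70.1182
UCL = X̄̄ + A₂·R̄ = 1487.7273 + 0.337 × 70.1182 = 1511.3571

1511.36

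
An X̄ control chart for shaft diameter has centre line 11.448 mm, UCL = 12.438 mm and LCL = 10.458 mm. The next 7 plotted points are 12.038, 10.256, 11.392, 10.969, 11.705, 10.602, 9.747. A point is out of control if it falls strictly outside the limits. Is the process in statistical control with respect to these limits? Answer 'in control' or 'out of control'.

Compare each point to [10.458, 12.438]: sample 2 = 10.256 < LCL; sample 7 = 9.747 < LCL.

out of control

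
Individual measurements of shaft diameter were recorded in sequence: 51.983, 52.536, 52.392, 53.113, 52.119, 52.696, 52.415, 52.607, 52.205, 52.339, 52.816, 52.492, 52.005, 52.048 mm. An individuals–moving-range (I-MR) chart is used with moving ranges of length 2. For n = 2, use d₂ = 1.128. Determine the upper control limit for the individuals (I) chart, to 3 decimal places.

53.502

X̄ = (51.983 + 52.536 + 52.392 + 53.113 + 52.119 + 52.696 + 52.415 + 52.607 + 52.205 + 52.339 + 52.816 + 52.492 + 52.005 + 52.048) / 14 = 52.4119
Moving ranges: 0.553, 0.144, 0.721, 0.994, 0.577, 0.281, 0.192, 0.402, 0.134, 0.477, 0.324, 0.487, 0.043; M̄R̄ = 5.3290 / 13 = 0.4099
UCL = X̄ + 3·M̄R̄/d₂ = 52.4119 + 3 × 0.4099 / 1.128 = 53.5021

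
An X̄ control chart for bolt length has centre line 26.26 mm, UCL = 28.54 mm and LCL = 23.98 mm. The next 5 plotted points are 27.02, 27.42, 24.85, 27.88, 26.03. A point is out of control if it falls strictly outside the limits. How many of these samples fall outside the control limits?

0

All 5 points lie within [23.98, 28.54].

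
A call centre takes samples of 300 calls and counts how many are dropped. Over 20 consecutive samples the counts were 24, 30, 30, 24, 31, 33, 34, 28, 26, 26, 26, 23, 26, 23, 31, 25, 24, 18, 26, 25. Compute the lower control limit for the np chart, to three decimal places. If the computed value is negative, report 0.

11.867

p̄ = Σdᵢ / (k·n) = 533 / (20 × 300) = 0.08883
LCL = np̄ − 3·√(np̄(1−p̄)) = 26.6500 − 3 × 4.9277 = 11.8668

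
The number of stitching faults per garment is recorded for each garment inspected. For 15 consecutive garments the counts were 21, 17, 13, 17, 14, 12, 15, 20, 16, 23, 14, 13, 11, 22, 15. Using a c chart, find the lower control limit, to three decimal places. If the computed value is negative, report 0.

4.125

c̄ = (21 + 17 + 13 + 17 + 14 + 12 + 15 + 20 + 16 + 23 + 14 + 13 + 11 + 22 + 15) / 15 = 243 / 15 = 16.2000
LCL = c̄ − 3√c̄ = 16.2000 − 3 × 4.0249 = 4.1252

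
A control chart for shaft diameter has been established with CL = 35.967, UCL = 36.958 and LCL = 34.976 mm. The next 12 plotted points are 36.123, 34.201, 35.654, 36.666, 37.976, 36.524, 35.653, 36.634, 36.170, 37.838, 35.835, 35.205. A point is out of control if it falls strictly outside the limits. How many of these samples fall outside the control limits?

3

Compare each point to [34.976, 36.958]: sample 2 = 34.201 < LCL; sample 5 = 37.976 > UCL; sample 10 = 37.838 > UCL.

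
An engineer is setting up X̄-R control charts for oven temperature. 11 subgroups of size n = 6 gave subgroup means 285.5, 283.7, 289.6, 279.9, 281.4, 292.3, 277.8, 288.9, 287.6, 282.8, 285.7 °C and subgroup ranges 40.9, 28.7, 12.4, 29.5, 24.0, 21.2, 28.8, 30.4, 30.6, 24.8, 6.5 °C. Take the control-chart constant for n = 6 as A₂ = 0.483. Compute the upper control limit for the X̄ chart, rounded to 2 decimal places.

X̄̄ = (285.5 + 283.7 + 289.6 + 279.9 + 281.4 + 292.3 + 277.8 + 288.9 + 287.6 + 282.8 + 285.7) / 11 = 3135.2000 / 11 = 285.0182
R̄ = (40.9 + 28.7 + 12.4 + 29.5 + 24.0 + 21.2 + 28.8 + 30.4 + 30.6 + 24.8 + 6.5) / 11 = 277.8000 / 11 = 25.2545
UCL = X̄̄ + A₂·R̄ = 285.0182 + 0.483 × 25.2545 = 297.2161

297.22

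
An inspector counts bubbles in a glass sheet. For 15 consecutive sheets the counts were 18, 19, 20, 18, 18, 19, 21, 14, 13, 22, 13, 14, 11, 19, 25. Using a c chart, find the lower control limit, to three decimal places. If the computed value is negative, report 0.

c̄ = (18 + 19 + 20 + 18 + 18 + 19 + 21 + 14 + 13 + 22 + 13 + 14 + 11 + 19 + 25) / 15 = 264 / 15 = 17.6000
LCL = c̄ − 3√c̄ = 17.6000 − 3 × 4.1952 = 5.0143

5.014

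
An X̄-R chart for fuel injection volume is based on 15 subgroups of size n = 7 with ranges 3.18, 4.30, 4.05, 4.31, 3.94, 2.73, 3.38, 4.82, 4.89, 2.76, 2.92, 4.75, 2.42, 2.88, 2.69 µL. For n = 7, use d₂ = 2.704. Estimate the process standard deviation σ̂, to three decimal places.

R̄ = (3.18 + 4.30 + 4.05 + 4.31 + 3.94 + 2.73 + 3.38 + 4.82 + 4.89 + 2.76 + 2.92 + 4.75 + 2.42 + 2.88 + 2.69) / 15 = 3.6013
σ̂ = R̄ / d₂ = 3.6013 / 2.704 = 1.3319

1.332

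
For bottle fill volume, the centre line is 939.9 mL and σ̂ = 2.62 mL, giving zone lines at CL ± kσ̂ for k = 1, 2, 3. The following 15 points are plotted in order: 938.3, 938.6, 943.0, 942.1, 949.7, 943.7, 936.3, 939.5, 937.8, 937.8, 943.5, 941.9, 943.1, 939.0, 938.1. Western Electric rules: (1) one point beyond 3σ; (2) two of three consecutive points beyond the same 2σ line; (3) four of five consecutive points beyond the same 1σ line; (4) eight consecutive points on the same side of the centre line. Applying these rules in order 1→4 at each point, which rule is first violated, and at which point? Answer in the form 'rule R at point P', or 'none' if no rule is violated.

rule 1 at point 5

Zone of each point (C = within 1σ̂, B = 1σ̂–2σ̂, A = 2σ̂–3σ̂, * = beyond 3σ̂; sign = side of CL): 1:-C, 2:-C, 3:+B, 4:+C, 5:+*, 6:+B, 7:-B, 8:-C, 9:-C, 10:-C, 11:+B, 12:+C, 13:+B, 14:-C, 15:-C
Rule 1 (one point beyond the 3σ limits) is satisfied at point 5.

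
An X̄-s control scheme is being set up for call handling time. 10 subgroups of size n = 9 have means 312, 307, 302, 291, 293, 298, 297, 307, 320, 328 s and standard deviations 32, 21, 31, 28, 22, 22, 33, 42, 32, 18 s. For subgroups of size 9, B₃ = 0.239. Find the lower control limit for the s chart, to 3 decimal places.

6.716

s̄ = (32 + 21 + 31 + 28 + 22 + 22 + 33 + 42 + 32 + 18) / 10 = 28.1000
LCL_s = B₃·s̄ = 0.239 × 28.1000 = 6.7159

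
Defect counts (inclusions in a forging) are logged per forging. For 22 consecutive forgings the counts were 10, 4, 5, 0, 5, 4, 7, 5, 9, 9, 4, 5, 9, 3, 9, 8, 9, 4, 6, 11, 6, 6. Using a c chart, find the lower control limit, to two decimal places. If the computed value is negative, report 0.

c̄ = (10 + 4 + 5 + 0 + 5 + 4 + 7 + 5 + 9 + 9 + 4 + 5 + 9 + 3 + 9 + 8 + 9 + 4 + 6 + 11 + 6 + 6) / 22 = 138 / 22 = 6.2727
LCL = c̄ − 3√c̄ = 6.2727 − 3 × 2.5045 = -1.2409 → 0 (cannot be negative)

0.00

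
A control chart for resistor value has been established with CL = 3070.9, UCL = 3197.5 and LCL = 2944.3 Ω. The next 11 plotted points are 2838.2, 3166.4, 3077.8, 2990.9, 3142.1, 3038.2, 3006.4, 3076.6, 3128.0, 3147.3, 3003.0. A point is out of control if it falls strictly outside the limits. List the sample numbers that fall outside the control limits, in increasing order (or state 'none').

Compare each point to [2944.3, 3197.5]: sample 1 = 2838.2 < LCL.

1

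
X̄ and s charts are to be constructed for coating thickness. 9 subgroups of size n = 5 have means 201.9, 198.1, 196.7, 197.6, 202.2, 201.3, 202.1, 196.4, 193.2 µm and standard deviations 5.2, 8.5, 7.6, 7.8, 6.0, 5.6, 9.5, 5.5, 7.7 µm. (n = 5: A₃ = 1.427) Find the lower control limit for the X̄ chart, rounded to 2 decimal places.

X̄̄ = (201.9 + 198.1 + 196.7 + 197.6 + 202.2 + 201.3 + 202.1 + 196.4 + 193.2) / 9 = 198.8333
s̄ = (5.2 + 8.5 + 7.6 + 7.8 + 6.0 + 5.6 + 9.5 + 5.5 + 7.7) / 9 = 7.0444
LCL = X̄̄ − A₃·s̄ = 198.8333 − 1.427 × 7.0444 = 188.7809

188.78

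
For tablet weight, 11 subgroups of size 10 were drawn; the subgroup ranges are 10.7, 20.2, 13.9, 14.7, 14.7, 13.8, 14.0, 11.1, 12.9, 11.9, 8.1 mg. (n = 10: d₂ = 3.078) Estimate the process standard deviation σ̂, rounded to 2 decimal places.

4.31

R̄ = (10.7 + 20.2 + 13.9 + 14.7 + 14.7 + 13.8 + 14.0 + 11.1 + 12.9 + 11.9 + 8.1) / 11 = 13.2727
σ̂ = R̄ / d₂ = 13.2727 / 3.078 = 4.3121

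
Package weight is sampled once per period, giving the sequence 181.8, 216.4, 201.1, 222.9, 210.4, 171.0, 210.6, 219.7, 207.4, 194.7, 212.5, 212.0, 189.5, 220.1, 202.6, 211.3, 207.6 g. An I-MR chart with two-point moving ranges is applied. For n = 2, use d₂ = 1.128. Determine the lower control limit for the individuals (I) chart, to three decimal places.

X̄ = (181.8 + 216.4 + 201.1 + 222.9 + 210.4 + 171.0 + 210.6 + 219.7 + 207.4 + 194.7 + 212.5 + 212.0 + 189.5 + 220.1 + 202.6 + 211.3 + 207.6) / 17 = 205.3882
Moving ranges: 34.6, 15.3, 21.8, 12.5, 39.4, 39.6, 9.1, 12.3, 12.7, 17.8, 0.5, 22.5, 30.6, 17.5, 8.7, 3.7; M̄R̄ = 298.6000 / 16 = 18.6625
LCL = X̄ − 3·M̄R̄/d₂ = 205.3882 − 3 × 18.6625 / 1.128 = 155.7539

155.754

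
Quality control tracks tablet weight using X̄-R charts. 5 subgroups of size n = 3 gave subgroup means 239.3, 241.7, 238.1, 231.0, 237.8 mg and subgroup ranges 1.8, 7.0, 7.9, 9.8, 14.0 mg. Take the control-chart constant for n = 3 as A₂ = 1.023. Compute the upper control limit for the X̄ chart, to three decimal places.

245.866

X̄̄ = (239.3 + 241.7 + 238.1 + 231.0 + 237.8) / 5 = 1187.9000 / 5 = 237.5800
R̄ = (1.8 + 7.0 + 7.9 + 9.8 + 14.0) / 5 = 40.5000 / 5 = 8.1000
UCL = X̄̄ + A₂·R̄ = 237.5800 + 1.023 × 8.1000 = 245.8663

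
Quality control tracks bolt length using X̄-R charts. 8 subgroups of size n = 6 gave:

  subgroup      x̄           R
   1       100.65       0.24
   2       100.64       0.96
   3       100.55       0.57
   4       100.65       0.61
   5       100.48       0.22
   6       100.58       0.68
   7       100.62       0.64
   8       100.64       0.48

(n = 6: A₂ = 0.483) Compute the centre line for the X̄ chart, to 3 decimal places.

100.601

X̄̄ = (100.65 + 100.64 + 100.55 + 100.65 + 100.48 + 100.58 + 100.62 + 100.64) / 8 = 804.8100 / 8 = 100.6013
CL = X̄̄ = 100.6013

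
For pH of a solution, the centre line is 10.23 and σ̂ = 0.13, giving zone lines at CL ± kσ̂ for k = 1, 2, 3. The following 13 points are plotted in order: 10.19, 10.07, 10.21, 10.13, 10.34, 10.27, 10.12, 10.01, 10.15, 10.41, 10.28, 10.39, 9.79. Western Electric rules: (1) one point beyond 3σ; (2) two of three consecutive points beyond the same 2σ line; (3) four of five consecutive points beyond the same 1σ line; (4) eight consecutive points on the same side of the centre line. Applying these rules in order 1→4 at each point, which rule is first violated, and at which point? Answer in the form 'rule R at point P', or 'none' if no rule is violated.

Zone of each point (C = within 1σ̂, B = 1σ̂–2σ̂, A = 2σ̂–3σ̂, * = beyond 3σ̂; sign = side of CL): 1:-C, 2:-B, 3:-C, 4:-C, 5:+C, 6:+C, 7:-C, 8:-B, 9:-C, 10:+B, 11:+C, 12:+B, 13:-*
Rule 1 (one point beyond the 3σ limits) is satisfied at point 13.

rule 1 at point 13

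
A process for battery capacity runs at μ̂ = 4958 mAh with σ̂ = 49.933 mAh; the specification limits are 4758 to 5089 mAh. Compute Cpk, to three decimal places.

0.875

Cpu = (USL − μ̂) / (3σ̂) = (5089 − 4958) / (3 × 49.933) = 0.8745; Cpl = (μ̂ − LSL) / (3σ̂) = (4958 − 4758) / (3 × 49.933) = 1.3351; Cpk = min(Cpu, Cpl) = 0.8745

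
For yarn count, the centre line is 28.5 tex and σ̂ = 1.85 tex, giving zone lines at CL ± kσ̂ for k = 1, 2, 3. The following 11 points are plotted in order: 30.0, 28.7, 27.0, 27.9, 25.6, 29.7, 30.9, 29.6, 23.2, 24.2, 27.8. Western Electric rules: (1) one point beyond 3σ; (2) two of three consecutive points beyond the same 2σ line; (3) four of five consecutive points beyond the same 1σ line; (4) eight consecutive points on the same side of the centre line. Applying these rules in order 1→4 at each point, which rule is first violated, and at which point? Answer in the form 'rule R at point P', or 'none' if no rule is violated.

Zone of each point (C = within 1σ̂, B = 1σ̂–2σ̂, A = 2σ̂–3σ̂, * = beyond 3σ̂; sign = side of CL): 1:+C, 2:+C, 3:-C, 4:-C, 5:-B, 6:+C, 7:+B, 8:+C, 9:-A, 10:-A, 11:-C
Rule 2 (two of three consecutive points beyond the same 2σ limit) is satisfied at point 10.

rule 2 at point 10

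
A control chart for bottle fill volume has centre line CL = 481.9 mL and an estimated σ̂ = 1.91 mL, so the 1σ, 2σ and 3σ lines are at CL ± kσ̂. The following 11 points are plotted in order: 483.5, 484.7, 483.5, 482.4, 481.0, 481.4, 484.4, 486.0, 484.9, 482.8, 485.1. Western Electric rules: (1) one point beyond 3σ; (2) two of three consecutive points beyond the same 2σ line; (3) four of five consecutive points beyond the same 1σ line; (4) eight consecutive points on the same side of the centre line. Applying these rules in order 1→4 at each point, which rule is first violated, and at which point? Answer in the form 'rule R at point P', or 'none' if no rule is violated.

rule 3 at point 11

Zone of each point (C = within 1σ̂, B = 1σ̂–2σ̂, A = 2σ̂–3σ̂, * = beyond 3σ̂; sign = side of CL): 1:+C, 2:+B, 3:+C, 4:+C, 5:-C, 6:-C, 7:+B, 8:+A, 9:+B, 10:+C, 11:+B
Rule 3 (four of five consecutive points beyond the same 1σ limit) is satisfied at point 11.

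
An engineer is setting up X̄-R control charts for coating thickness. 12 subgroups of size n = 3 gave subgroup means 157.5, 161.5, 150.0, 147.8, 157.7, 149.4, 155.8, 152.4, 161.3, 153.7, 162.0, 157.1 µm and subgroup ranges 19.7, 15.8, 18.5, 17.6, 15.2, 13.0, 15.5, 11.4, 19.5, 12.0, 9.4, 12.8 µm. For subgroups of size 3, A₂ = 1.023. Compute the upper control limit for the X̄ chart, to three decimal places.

X̄̄ = (157.5 + 161.5 + 150.0 + 147.8 + 157.7 + 149.4 + 155.8 + 152.4 + 161.3 + 153.7 + 162.0 + 157.1) / 12 = 1866.2000 / 12 = 155.5167
R̄ = (19.7 + 15.8 + 18.5 + 17.6 + 15.2 + 13.0 + 15.5 + 11.4 + 19.5 + 12.0 + 9.4 + 12.8) / 12 = 180.4000 / 12 = 15.0333
UCL = X̄̄ + A₂·R̄ = 155.5167 + 1.023 × 15.0333 = 170.8958

170.896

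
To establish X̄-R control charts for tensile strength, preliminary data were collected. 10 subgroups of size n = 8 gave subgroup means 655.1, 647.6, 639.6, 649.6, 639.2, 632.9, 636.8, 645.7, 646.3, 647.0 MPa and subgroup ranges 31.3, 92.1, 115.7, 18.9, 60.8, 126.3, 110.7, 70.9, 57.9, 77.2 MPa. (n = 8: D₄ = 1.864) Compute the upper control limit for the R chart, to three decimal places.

142.000

R̄ = (31.3 + 92.1 + 115.7 + 18.9 + 60.8 + 126.3 + 110.7 + 70.9 + 57.9 + 77.2) / 10 = 761.8000 / 10 = 76.1800
UCL_R = D₄·R̄ = 1.864 × 76.1800 = 141.9995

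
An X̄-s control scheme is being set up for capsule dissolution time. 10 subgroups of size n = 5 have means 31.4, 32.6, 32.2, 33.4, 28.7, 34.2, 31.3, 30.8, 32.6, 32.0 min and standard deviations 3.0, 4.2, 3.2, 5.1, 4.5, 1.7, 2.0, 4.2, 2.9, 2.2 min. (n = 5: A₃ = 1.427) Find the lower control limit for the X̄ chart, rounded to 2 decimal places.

27.21

X̄̄ = (31.4 + 32.6 + 32.2 + 33.4 + 28.7 + 34.2 + 31.3 + 30.8 + 32.6 + 32.0) / 10 = 31.9200
s̄ = (3.0 + 4.2 + 3.2 + 5.1 + 4.5 + 1.7 + 2.0 + 4.2 + 2.9 + 2.2) / 10 = 3.3000
LCL = X̄̄ − A₃·s̄ = 31.9200 − 1.427 × 3.3000 = 27.2109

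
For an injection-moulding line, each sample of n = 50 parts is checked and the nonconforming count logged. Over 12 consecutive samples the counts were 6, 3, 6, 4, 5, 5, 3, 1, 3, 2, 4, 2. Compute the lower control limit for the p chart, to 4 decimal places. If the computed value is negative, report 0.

0.0000

p̄ = Σdᵢ / (k·n) = 44 / (12 × 50) = 0.07333
LCL = p̄ − 3·√(p̄(1−p̄)/n) = 0.07333 − 3 × 0.03687 = -0.03727 → 0 (negative, so LCL = 0)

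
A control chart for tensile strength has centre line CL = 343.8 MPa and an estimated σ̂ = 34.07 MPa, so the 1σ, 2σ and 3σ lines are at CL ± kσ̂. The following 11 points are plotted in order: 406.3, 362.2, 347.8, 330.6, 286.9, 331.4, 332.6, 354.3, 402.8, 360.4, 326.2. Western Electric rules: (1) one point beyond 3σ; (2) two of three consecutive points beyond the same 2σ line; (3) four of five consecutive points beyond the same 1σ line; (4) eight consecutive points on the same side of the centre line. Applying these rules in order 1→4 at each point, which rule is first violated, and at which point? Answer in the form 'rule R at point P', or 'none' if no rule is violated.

none

Zone of each point (C = within 1σ̂, B = 1σ̂–2σ̂, A = 2σ̂–3σ̂, * = beyond 3σ̂; sign = side of CL): 1:+B, 2:+C, 3:+C, 4:-C, 5:-B, 6:-C, 7:-C, 8:+C, 9:+B, 10:+C, 11:-C
No rule fires across all 11 points.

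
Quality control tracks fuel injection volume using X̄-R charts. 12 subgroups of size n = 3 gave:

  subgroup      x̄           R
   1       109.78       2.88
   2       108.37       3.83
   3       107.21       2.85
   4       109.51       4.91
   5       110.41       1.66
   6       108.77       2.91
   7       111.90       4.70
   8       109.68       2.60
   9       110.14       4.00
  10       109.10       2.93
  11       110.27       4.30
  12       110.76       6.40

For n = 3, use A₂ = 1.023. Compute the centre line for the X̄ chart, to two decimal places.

X̄̄ = (109.78 + 108.37 + 107.21 + 109.51 + 110.41 + 108.77 + 111.90 + 109.68 + 110.14 + 109.10 + 110.27 + 110.76) / 12 = 1315.9000 / 12 = 109.6583
CL = X̄̄ = 109.6583

109.66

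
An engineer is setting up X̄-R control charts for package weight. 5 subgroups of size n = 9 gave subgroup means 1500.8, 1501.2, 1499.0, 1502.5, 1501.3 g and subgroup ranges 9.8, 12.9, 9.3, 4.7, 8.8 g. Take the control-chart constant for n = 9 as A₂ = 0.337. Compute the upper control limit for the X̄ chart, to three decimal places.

1504.027

X̄̄ = (1500.8 + 1501.2 + 1499.0 + 1502.5 + 1501.3) / 5 = 7504.8000 / 5 = 1500.9600
R̄ = (9.8 + 12.9 + 9.3 + 4.7 + 8.8) / 5 = 45.5000 / 5 = 9.1000
UCL = X̄̄ + A₂·R̄ = 1500.9600 + 0.337 × 9.1000 = 1504.0267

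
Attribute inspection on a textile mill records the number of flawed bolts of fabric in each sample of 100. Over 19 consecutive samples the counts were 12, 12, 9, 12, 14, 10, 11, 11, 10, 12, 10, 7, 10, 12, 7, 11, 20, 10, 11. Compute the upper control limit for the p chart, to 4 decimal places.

0.2053

p̄ = Σdᵢ / (k·n) = 211 / (19 × 100) = 0.11105
UCL = p̄ + 3·√(p̄(1−p̄)/n) = 0.11105 + 3 × √(0.11105×0.88895/100) = 0.11105 + 3 × 0.03142 = 0.20531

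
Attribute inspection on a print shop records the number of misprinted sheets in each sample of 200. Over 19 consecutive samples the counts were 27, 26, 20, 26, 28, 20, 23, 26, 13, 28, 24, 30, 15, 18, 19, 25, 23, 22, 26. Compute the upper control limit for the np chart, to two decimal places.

36.67

p̄ = Σdᵢ / (k·n) = 439 / (19 × 200) = 0.11553
UCL = np̄ + 3·√(np̄(1−p̄)) = 23.1053 + 3 × √(23.1053×0.88447) = 23.1053 + 3 × 4.5206 = 36.6671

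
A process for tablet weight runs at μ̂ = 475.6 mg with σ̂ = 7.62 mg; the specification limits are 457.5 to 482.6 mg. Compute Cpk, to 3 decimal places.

0.306

Cpu = (USL − μ̂) / (3σ̂) = (482.6 − 475.6) / (3 × 7.62) = 0.3062; Cpl = (μ̂ − LSL) / (3σ̂) = (475.6 − 457.5) / (3 × 7.62) = 0.7918; Cpk = min(Cpu, Cpl) = 0.3062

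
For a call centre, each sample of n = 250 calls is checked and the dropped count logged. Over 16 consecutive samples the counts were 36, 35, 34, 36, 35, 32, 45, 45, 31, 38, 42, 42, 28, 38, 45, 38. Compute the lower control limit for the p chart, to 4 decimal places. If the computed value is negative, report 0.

0.0823

p̄ = Σdᵢ / (k·n) = 600 / (16 × 250) = 0.15000
LCL = p̄ − 3·√(p̄(1−p̄)/n) = 0.15000 − 3 × 0.02258 = 0.08225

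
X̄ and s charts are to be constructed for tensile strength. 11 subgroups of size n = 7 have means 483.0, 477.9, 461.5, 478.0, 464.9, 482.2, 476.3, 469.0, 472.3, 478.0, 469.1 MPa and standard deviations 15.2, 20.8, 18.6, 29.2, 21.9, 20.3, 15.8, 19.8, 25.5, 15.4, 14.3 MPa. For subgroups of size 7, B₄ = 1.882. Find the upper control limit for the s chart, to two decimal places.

s̄ = (15.2 + 20.8 + 18.6 + 29.2 + 21.9 + 20.3 + 15.8 + 19.8 + 25.5 + 15.4 + 14.3) / 11 = 19.7091
UCL_s = B₄·s̄ = 1.882 × 19.7091 = 37.0925

37.09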